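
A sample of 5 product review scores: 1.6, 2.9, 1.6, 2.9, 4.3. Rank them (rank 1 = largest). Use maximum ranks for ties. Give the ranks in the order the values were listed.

Sorted (descending): 4.3, 2.9, 2.9, 1.6, 1.6
The 2 values of 2.9 occupy positions 2–3 → each gets rank 3.
The 2 values of 1.6 occupy positions 4–5 → each gets rank 5.

5, 3, 5, 3, 1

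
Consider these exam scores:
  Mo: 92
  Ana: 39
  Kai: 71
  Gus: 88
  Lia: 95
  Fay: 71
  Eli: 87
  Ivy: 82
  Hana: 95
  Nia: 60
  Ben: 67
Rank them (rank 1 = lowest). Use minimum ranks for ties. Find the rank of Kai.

4

Sorted (ascending): 39, 60, 67, 71, 71, 82, 87, 88, 92, 95, 95
The 2 values of 71 occupy positions 4–5 → each gets rank 4.
The 2 values of 95 occupy positions 10–11 → each gets rank 10.
Kai has value 71 → rank 4.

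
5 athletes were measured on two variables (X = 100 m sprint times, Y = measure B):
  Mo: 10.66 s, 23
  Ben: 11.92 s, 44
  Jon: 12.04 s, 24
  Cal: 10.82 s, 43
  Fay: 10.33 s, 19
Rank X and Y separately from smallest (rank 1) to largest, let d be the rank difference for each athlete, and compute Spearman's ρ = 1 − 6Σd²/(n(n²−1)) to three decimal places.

Ranks of variable 1: 2, 4, 5, 3, 1
Ranks of variable 2: 2, 5, 3, 4, 1
d = r₁ − r₂: 0, -1, 2, -1, 0
d²: 0, 1, 4, 1, 0; Σd² = 6
ρ = 1 − 6·6/(5·24) = 1 − 36/120 = 0.700

0.700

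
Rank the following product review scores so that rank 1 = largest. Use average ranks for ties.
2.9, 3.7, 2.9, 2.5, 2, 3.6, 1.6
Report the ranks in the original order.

3.5, 1, 3.5, 5, 6, 2, 7

Sorted (descending): 3.7, 3.6, 2.9, 2.9, 2.5, 2, 1.6
The 2 values of 2.9 occupy positions 3–4 → average rank (3+4)/2 = 3.5.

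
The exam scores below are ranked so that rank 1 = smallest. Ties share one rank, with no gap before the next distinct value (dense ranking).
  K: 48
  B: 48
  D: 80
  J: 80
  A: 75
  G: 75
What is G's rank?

Sorted (ascending): 48, 48, 75, 75, 80, 80
The 2 values of 48 share dense rank 1.
The 2 values of 75 share dense rank 2.
The 2 values of 80 share dense rank 3.
G has value 75 → rank 2.

2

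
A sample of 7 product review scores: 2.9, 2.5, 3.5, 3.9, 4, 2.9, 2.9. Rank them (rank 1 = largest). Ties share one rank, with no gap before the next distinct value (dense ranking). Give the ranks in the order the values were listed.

Sorted (descending): 4, 3.9, 3.5, 2.9, 2.9, 2.9, 2.5
The 3 values of 2.9 share dense rank 4.
Remaining distinct values take the next consecutive integers.

4, 5, 3, 2, 1, 4, 4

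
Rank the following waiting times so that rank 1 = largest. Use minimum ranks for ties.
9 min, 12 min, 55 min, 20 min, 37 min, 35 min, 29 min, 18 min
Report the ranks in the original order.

8, 7, 1, 5, 2, 3, 4, 6

Sorted (descending): 55, 37, 35, 29, 20, 18, 12, 9
No ties — each value takes its position as its rank.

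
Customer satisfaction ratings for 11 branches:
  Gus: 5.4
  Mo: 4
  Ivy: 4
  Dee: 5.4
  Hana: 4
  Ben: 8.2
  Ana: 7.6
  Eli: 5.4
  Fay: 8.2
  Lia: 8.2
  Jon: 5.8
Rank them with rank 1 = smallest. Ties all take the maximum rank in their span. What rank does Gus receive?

Sorted (ascending): 4, 4, 4, 5.4, 5.4, 5.4, 5.8, 7.6, 8.2, 8.2, 8.2
The 3 values of 4 occupy positions 1–3 → each gets rank 3.
The 3 values of 5.4 occupy positions 4–6 → each gets rank 6.
The 3 values of 8.2 occupy positions 9–11 → each gets rank 11.
Gus has value 5.4 → rank 6.

6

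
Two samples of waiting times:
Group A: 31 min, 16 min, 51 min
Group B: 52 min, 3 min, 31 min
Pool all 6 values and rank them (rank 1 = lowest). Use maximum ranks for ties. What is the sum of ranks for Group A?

11

Sorted (ascending): 3, 16, 31, 31, 51, 52
The 2 values of 31 occupy positions 3–4 → each gets rank 4.
Group A values → pooled ranks: 31→4, 16→2, 51→5
Rank sum = 4 + 2 + 5 = 11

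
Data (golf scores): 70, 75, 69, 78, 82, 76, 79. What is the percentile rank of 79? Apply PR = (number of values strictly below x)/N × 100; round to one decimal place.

71.4

N = 7.
Strictly below 79: 5. Equal to 79: 1.
PR = 5/7 × 100 = 71.4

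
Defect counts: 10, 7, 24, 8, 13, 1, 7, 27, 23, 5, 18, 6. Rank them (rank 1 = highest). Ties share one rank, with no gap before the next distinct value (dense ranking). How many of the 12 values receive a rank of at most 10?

11

Sorted (descending): 27, 24, 23, 18, 13, 10, 8, 7, 7, 6, 5, 1
The 2 values of 7 share dense rank 8.
Remaining distinct values take the next consecutive integers.
Ranks ≤ 10: {1, 2, 3, 4, 5, 6, 7, 8, 8, 9, 10} → 11 values.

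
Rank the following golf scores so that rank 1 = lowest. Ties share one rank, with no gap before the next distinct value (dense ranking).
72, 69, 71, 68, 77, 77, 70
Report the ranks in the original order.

5, 2, 4, 1, 6, 6, 3

Sorted (ascending): 68, 69, 70, 71, 72, 77, 77
The 2 values of 77 share dense rank 6.
Remaining distinct values take the next consecutive integers.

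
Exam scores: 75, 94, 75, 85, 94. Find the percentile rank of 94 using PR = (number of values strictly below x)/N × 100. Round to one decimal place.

60.0

N = 5.
Strictly below 94: 3. Equal to 94: 2.
PR = 3/5 × 100 = 60.0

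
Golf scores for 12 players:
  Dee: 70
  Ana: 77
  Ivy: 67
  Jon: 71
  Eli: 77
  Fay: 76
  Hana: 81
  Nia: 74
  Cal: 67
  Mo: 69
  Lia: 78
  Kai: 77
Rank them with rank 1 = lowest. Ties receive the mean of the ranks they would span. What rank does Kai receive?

Sorted (ascending): 67, 67, 69, 70, 71, 74, 76, 77, 77, 77, 78, 81
The 2 values of 67 occupy positions 1–2 → average rank (1+2)/2 = 1.5.
The 3 values of 77 occupy positions 8–10 → average rank 9.
Kai has value 77 → rank 9.

9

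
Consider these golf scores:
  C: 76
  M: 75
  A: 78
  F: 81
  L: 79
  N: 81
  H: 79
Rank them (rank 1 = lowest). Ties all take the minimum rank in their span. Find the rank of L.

Sorted (ascending): 75, 76, 78, 79, 79, 81, 81
The 2 values of 79 occupy positions 4–5 → each gets rank 4.
The 2 values of 81 occupy positions 6–7 → each gets rank 6.
L has value 79 → rank 4.

4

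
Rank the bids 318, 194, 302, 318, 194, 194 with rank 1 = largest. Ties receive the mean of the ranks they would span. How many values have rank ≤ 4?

3

Sorted (descending): 318, 318, 302, 194, 194, 194
The 2 values of 318 occupy positions 1–2 → average rank (1+2)/2 = 1.5.
The 3 values of 194 occupy positions 4–6 → average rank 5.
Ranks ≤ 4: {1.5, 1.5, 3} → 3 values.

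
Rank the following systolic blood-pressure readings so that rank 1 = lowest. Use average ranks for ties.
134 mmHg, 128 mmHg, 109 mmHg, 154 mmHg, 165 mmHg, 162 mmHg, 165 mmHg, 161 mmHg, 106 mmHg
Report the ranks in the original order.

Sorted (ascending): 106, 109, 128, 134, 154, 161, 162, 165, 165
The 2 values of 165 occupy positions 8–9 → average rank (8+9)/2 = 8.5.

4, 3, 2, 5, 8.5, 7, 8.5, 6, 1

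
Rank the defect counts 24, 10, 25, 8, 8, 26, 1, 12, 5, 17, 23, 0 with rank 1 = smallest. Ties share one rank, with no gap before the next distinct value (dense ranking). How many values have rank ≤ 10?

Sorted (ascending): 0, 1, 5, 8, 8, 10, 12, 17, 23, 24, 25, 26
The 2 values of 8 share dense rank 4.
Remaining distinct values take the next consecutive integers.
Ranks ≤ 10: {1, 2, 3, 4, 4, 5, 6, 7, 8, 9, 10} → 11 values.

11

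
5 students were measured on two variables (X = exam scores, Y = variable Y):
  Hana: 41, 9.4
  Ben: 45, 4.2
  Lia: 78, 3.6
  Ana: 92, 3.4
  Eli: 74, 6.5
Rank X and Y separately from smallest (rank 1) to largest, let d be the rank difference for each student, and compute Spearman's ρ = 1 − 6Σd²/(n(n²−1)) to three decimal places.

Ranks of variable 1: 1, 2, 4, 5, 3
Ranks of variable 2: 5, 3, 2, 1, 4
d = r₁ − r₂: -4, -1, 2, 4, -1
d²: 16, 1, 4, 16, 1; Σd² = 38
ρ = 1 − 6·38/(5·24) = 1 − 228/120 = -0.900

-0.900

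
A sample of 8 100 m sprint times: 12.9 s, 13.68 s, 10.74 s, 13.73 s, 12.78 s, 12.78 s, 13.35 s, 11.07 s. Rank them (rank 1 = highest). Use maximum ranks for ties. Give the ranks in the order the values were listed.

Sorted (descending): 13.73, 13.68, 13.35, 12.9, 12.78, 12.78, 11.07, 10.74
The 2 values of 12.78 occupy positions 5–6 → each gets rank 6.

4, 2, 8, 1, 6, 6, 3, 7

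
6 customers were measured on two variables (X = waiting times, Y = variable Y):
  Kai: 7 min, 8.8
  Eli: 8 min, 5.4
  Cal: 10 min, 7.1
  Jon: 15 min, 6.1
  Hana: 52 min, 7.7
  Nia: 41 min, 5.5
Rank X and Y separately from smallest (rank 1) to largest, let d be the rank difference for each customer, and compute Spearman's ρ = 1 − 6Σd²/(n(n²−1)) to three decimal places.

-0.086

Ranks of variable 1: 1, 2, 3, 4, 6, 5
Ranks of variable 2: 6, 1, 4, 3, 5, 2
d = r₁ − r₂: -5, 1, -1, 1, 1, 3
d²: 25, 1, 1, 1, 1, 9; Σd² = 38
ρ = 1 − 6·38/(6·35) = 1 − 228/210 = -0.086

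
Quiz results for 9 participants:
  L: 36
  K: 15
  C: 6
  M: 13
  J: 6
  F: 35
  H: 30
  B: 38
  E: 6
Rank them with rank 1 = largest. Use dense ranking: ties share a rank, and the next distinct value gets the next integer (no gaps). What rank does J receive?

Sorted (descending): 38, 36, 35, 30, 15, 13, 6, 6, 6
The 3 values of 6 share dense rank 7.
Remaining distinct values take the next consecutive integers.
J has value 6 → rank 7.

7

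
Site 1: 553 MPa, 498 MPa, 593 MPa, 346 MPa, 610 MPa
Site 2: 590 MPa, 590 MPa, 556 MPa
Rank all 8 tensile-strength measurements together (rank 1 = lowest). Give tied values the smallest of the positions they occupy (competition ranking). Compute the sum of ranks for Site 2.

14

Sorted (ascending): 346, 498, 553, 556, 590, 590, 593, 610
The 2 values of 590 occupy positions 5–6 → each gets rank 5.
Site 2 values → pooled ranks: 590→5, 590→5, 556→4
Rank sum = 5 + 5 + 4 = 14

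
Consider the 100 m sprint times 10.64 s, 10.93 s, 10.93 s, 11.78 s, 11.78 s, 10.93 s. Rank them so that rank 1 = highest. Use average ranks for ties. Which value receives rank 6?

Sorted (descending): 11.78, 11.78, 10.93, 10.93, 10.93, 10.64
The 2 values of 11.78 occupy positions 1–2 → average rank (1+2)/2 = 1.5.
The 3 values of 10.93 occupy positions 3–5 → average rank 4.
Rank 6 → value 10.64.

10.64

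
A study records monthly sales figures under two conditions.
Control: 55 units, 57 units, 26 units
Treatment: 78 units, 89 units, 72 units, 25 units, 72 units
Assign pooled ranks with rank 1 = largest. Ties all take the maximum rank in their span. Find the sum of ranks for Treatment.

19

Sorted (descending): 89, 78, 72, 72, 57, 55, 26, 25
The 2 values of 72 occupy positions 3–4 → each gets rank 4.
Treatment values → pooled ranks: 78→2, 89→1, 72→4, 25→8, 72→4
Rank sum = 2 + 1 + 4 + 8 + 4 = 19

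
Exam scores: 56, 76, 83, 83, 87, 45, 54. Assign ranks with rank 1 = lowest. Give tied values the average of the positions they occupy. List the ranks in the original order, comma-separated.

3, 4, 5.5, 5.5, 7, 1, 2

Sorted (ascending): 45, 54, 56, 76, 83, 83, 87
The 2 values of 83 occupy positions 5–6 → average rank (5+6)/2 = 5.5.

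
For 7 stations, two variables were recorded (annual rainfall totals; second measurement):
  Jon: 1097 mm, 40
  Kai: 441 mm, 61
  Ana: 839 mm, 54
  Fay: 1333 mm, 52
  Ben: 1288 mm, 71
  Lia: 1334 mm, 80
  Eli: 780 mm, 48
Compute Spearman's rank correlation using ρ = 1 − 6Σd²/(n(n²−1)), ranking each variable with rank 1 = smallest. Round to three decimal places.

Ranks of variable 1: 4, 1, 3, 6, 5, 7, 2
Ranks of variable 2: 1, 5, 4, 3, 6, 7, 2
d = r₁ − r₂: 3, -4, -1, 3, -1, 0, 0
d²: 9, 16, 1, 9, 1, 0, 0; Σd² = 36
ρ = 1 − 6·36/(7·48) = 1 − 216/336 = 0.357

0.357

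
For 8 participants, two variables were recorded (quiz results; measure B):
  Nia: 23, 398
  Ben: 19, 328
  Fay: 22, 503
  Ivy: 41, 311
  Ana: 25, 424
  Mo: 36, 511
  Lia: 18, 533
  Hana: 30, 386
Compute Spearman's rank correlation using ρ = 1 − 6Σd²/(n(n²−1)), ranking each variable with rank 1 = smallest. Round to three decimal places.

Ranks of variable 1: 4, 2, 3, 8, 5, 7, 1, 6
Ranks of variable 2: 4, 2, 6, 1, 5, 7, 8, 3
d = r₁ − r₂: 0, 0, -3, 7, 0, 0, -7, 3
d²: 0, 0, 9, 49, 0, 0, 49, 9; Σd² = 116
ρ = 1 − 6·116/(8·63) = 1 − 696/504 = -0.381

-0.381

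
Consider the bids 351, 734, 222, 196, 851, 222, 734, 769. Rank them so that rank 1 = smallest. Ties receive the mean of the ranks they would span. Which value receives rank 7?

Sorted (ascending): 196, 222, 222, 351, 734, 734, 769, 851
The 2 values of 222 occupy positions 2–3 → average rank (2+3)/2 = 2.5.
The 2 values of 734 occupy positions 5–6 → average rank (5+6)/2 = 5.5.
Rank 7 → value 769.

769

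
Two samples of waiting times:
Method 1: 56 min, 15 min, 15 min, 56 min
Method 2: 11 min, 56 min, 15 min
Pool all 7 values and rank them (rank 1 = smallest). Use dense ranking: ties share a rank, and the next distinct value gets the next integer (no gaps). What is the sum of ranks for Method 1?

10

Sorted (ascending): 11, 15, 15, 15, 56, 56, 56
The 3 values of 15 share dense rank 2.
The 3 values of 56 share dense rank 3.
Remaining distinct values take the next consecutive integers.
Method 1 values → pooled ranks: 56→3, 15→2, 15→2, 56→3
Rank sum = 3 + 2 + 2 + 3 = 10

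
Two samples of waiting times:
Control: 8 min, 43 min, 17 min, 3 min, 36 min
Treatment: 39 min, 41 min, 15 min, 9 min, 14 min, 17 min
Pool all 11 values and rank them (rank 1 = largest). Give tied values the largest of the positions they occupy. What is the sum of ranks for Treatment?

Sorted (descending): 43, 41, 39, 36, 17, 17, 15, 14, 9, 8, 3
The 2 values of 17 occupy positions 5–6 → each gets rank 6.
Treatment values → pooled ranks: 39→3, 41→2, 15→7, 9→9, 14→8, 17→6
Rank sum = 3 + 2 + 7 + 9 + 8 + 6 = 35

35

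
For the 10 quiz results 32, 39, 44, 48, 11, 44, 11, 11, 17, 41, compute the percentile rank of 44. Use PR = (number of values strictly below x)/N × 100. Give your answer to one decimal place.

N = 10.
Strictly below 44: 7. Equal to 44: 2.
PR = 7/10 × 100 = 70.0

70.0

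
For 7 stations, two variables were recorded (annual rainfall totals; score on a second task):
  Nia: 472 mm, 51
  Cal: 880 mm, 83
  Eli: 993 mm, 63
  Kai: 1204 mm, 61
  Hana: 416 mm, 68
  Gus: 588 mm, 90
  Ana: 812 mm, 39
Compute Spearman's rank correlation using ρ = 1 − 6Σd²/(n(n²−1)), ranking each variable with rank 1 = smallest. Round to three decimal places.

-0.107

Ranks of variable 1: 2, 5, 6, 7, 1, 3, 4
Ranks of variable 2: 2, 6, 4, 3, 5, 7, 1
d = r₁ − r₂: 0, -1, 2, 4, -4, -4, 3
d²: 0, 1, 4, 16, 16, 16, 9; Σd² = 62
ρ = 1 − 6·62/(7·48) = 1 − 372/336 = -0.107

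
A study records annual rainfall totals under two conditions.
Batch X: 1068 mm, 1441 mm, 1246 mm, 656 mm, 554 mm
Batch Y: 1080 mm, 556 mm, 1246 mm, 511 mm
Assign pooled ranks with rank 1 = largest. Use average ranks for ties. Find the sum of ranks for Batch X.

22.5

Sorted (descending): 1441, 1246, 1246, 1080, 1068, 656, 556, 554, 511
The 2 values of 1246 occupy positions 2–3 → average rank (2+3)/2 = 2.5.
Batch X values → pooled ranks: 1068→5, 1441→1, 1246→2.5, 656→6, 554→8
Rank sum = 5 + 1 + 2.5 + 6 + 8 = 22.5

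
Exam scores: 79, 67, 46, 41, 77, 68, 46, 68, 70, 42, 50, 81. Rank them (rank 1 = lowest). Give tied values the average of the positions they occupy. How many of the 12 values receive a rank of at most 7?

6

Sorted (ascending): 41, 42, 46, 46, 50, 67, 68, 68, 70, 77, 79, 81
The 2 values of 46 occupy positions 3–4 → average rank (3+4)/2 = 3.5.
The 2 values of 68 occupy positions 7–8 → average rank (7+8)/2 = 7.5.
Ranks ≤ 7: {1, 2, 3.5, 3.5, 5, 6} → 6 values.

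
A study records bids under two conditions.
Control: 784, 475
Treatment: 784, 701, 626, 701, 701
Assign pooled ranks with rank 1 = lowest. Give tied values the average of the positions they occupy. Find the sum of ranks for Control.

Sorted (ascending): 475, 626, 701, 701, 701, 784, 784
The 3 values of 701 occupy positions 3–5 → average rank 4.
The 2 values of 784 occupy positions 6–7 → average rank (6+7)/2 = 6.5.
Control values → pooled ranks: 784→6.5, 475→1
Rank sum = 6.5 + 1 = 7.5

7.5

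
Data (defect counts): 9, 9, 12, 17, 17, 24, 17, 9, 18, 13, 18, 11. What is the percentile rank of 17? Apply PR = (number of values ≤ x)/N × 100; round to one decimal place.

75.0

N = 12.
Strictly below 17: 6. Equal to 17: 3.
PR = 9/12 × 100 = 75.0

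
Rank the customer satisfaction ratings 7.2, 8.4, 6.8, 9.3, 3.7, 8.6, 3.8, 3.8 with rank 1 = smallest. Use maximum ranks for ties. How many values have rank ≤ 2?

Sorted (ascending): 3.7, 3.8, 3.8, 6.8, 7.2, 8.4, 8.6, 9.3
The 2 values of 3.8 occupy positions 2–3 → each gets rank 3.
Ranks ≤ 2: {1} → 1 value.

1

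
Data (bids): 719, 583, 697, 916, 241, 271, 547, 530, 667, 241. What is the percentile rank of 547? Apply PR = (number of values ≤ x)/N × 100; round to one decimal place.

N = 10.
Strictly below 547: 4. Equal to 547: 1.
PR = 5/10 × 100 = 50.0

50.0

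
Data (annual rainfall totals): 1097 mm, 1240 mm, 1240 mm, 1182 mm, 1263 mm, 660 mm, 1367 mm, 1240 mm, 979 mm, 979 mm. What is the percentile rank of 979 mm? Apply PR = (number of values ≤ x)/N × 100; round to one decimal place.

N = 10.
Strictly below 979: 1. Equal to 979: 2.
PR = 3/10 × 100 = 30.0

30.0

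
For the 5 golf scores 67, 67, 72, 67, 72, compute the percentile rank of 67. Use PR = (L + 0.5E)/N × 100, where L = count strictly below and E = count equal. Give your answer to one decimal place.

30.0

N = 5.
Strictly below 67: 0. Equal to 67: 3.
PR = (0 + 0.5·3)/5 × 100 = 30.0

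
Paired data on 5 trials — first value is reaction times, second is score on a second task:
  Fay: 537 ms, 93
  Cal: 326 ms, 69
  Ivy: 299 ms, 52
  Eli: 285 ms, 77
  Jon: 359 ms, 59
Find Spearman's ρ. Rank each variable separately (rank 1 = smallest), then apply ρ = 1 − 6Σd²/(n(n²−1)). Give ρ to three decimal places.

Ranks of variable 1: 5, 3, 2, 1, 4
Ranks of variable 2: 5, 3, 1, 4, 2
d = r₁ − r₂: 0, 0, 1, -3, 2
d²: 0, 0, 1, 9, 4; Σd² = 14
ρ = 1 − 6·14/(5·24) = 1 − 84/120 = 0.300

0.300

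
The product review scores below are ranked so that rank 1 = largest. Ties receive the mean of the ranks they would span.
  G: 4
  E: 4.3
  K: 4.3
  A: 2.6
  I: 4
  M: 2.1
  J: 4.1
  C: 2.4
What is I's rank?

Sorted (descending): 4.3, 4.3, 4.1, 4, 4, 2.6, 2.4, 2.1
The 2 values of 4.3 occupy positions 1–2 → average rank (1+2)/2 = 1.5.
The 2 values of 4 occupy positions 4–5 → average rank (4+5)/2 = 4.5.
I has value 4 → rank 4.5.

4.5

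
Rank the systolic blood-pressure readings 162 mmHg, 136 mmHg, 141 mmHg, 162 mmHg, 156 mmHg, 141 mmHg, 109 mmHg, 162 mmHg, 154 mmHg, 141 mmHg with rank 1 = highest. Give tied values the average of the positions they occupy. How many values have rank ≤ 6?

5

Sorted (descending): 162, 162, 162, 156, 154, 141, 141, 141, 136, 109
The 3 values of 162 occupy positions 1–3 → average rank 2.
The 3 values of 141 occupy positions 6–8 → average rank 7.
Ranks ≤ 6: {2, 2, 2, 4, 5} → 5 values.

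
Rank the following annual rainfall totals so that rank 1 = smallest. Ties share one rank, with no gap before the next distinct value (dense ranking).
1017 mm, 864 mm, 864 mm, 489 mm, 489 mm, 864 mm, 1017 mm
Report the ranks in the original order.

3, 2, 2, 1, 1, 2, 3

Sorted (ascending): 489, 489, 864, 864, 864, 1017, 1017
The 2 values of 489 share dense rank 1.
The 3 values of 864 share dense rank 2.
The 2 values of 1017 share dense rank 3.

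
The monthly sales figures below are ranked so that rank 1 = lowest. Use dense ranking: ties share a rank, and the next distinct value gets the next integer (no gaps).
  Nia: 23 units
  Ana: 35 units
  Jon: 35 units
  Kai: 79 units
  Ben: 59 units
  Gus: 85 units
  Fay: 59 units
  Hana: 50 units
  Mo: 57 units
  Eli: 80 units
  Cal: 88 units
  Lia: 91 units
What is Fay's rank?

Sorted (ascending): 23, 35, 35, 50, 57, 59, 59, 79, 80, 85, 88, 91
The 2 values of 35 share dense rank 2.
The 2 values of 59 share dense rank 5.
Remaining distinct values take the next consecutive integers.
Fay has value 59 units → rank 5.

5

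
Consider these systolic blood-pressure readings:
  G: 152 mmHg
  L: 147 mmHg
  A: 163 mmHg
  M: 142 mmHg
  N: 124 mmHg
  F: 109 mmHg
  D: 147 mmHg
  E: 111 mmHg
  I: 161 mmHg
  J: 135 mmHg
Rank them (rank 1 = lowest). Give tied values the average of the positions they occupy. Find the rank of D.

6.5

Sorted (ascending): 109, 111, 124, 135, 142, 147, 147, 152, 161, 163
The 2 values of 147 occupy positions 6–7 → average rank (6+7)/2 = 6.5.
D has value 147 mmHg → rank 6.5.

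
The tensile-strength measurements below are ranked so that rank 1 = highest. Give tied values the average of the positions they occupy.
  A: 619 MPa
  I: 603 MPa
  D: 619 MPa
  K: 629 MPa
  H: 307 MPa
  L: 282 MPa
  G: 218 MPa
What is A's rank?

Sorted (descending): 629, 619, 619, 603, 307, 282, 218
The 2 values of 619 occupy positions 2–3 → average rank (2+3)/2 = 2.5.
A has value 619 MPa → rank 2.5.

2.5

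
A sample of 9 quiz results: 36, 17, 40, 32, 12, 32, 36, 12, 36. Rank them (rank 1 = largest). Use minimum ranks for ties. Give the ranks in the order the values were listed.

2, 7, 1, 5, 8, 5, 2, 8, 2

Sorted (descending): 40, 36, 36, 36, 32, 32, 17, 12, 12
The 3 values of 36 occupy positions 2–4 → each gets rank 2.
The 2 values of 32 occupy positions 5–6 → each gets rank 5.
The 2 values of 12 occupy positions 8–9 → each gets rank 8.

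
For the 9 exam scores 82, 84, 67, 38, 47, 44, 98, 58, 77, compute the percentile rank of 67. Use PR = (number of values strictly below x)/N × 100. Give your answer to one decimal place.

44.4

N = 9.
Strictly below 67: 4. Equal to 67: 1.
PR = 4/9 × 100 = 44.4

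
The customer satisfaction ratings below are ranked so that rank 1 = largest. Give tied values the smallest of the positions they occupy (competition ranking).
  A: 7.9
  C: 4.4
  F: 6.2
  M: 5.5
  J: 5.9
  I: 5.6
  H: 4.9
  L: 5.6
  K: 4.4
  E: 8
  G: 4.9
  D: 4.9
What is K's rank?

Sorted (descending): 8, 7.9, 6.2, 5.9, 5.6, 5.6, 5.5, 4.9, 4.9, 4.9, 4.4, 4.4
The 2 values of 5.6 occupy positions 5–6 → each gets rank 5.
The 3 values of 4.9 occupy positions 8–10 → each gets rank 8.
The 2 values of 4.4 occupy positions 11–12 → each gets rank 11.
K has value 4.4 → rank 11.

11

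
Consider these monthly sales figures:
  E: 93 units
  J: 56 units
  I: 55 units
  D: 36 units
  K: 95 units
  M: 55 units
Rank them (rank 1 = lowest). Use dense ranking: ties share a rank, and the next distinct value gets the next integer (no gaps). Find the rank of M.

Sorted (ascending): 36, 55, 55, 56, 93, 95
The 2 values of 55 share dense rank 2.
Remaining distinct values take the next consecutive integers.
M has value 55 units → rank 2.

2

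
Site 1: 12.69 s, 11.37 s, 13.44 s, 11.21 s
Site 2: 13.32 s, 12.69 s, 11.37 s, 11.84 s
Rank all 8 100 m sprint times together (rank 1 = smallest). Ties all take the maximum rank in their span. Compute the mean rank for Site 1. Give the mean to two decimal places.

Sorted (ascending): 11.21, 11.37, 11.37, 11.84, 12.69, 12.69, 13.32, 13.44
The 2 values of 11.37 occupy positions 2–3 → each gets rank 3.
The 2 values of 12.69 occupy positions 5–6 → each gets rank 6.
Site 1 values → pooled ranks: 12.69→6, 11.37→3, 13.44→8, 11.21→1
Mean rank = (6 + 3 + 8 + 1) / 4 = 4.50

4.50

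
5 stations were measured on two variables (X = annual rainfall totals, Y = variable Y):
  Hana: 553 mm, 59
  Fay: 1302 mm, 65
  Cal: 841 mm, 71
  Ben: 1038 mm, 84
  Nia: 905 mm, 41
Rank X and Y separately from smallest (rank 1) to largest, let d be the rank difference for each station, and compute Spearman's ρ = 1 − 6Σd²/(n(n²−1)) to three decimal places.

0.300

Ranks of variable 1: 1, 5, 2, 4, 3
Ranks of variable 2: 2, 3, 4, 5, 1
d = r₁ − r₂: -1, 2, -2, -1, 2
d²: 1, 4, 4, 1, 4; Σd² = 14
ρ = 1 − 6·14/(5·24) = 1 − 84/120 = 0.300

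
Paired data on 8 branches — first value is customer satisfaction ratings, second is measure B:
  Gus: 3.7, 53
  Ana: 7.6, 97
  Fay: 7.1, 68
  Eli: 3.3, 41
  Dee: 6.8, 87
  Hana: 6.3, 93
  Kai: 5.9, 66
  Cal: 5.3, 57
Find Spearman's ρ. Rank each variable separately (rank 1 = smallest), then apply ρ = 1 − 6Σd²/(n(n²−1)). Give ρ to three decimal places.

0.905

Ranks of variable 1: 2, 8, 7, 1, 6, 5, 4, 3
Ranks of variable 2: 2, 8, 5, 1, 6, 7, 4, 3
d = r₁ − r₂: 0, 0, 2, 0, 0, -2, 0, 0
d²: 0, 0, 4, 0, 0, 4, 0, 0; Σd² = 8
ρ = 1 − 6·8/(8·63) = 1 − 48/504 = 0.905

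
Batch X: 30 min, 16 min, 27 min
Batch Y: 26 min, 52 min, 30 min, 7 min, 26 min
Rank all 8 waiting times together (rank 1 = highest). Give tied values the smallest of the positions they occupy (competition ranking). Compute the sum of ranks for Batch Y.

21

Sorted (descending): 52, 30, 30, 27, 26, 26, 16, 7
The 2 values of 30 occupy positions 2–3 → each gets rank 2.
The 2 values of 26 occupy positions 5–6 → each gets rank 5.
Batch Y values → pooled ranks: 26→5, 52→1, 30→2, 7→8, 26→5
Rank sum = 5 + 1 + 2 + 8 + 5 = 21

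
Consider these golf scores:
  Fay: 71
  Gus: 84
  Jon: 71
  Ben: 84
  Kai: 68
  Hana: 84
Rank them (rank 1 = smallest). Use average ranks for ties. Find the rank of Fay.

2.5

Sorted (ascending): 68, 71, 71, 84, 84, 84
The 2 values of 71 occupy positions 2–3 → average rank (2+3)/2 = 2.5.
The 3 values of 84 occupy positions 4–6 → average rank 5.
Fay has value 71 → rank 2.5.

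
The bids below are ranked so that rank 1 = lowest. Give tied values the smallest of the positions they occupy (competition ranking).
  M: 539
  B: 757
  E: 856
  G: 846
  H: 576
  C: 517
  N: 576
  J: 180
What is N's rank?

Sorted (ascending): 180, 517, 539, 576, 576, 757, 846, 856
The 2 values of 576 occupy positions 4–5 → each gets rank 4.
N has value 576 → rank 4.

4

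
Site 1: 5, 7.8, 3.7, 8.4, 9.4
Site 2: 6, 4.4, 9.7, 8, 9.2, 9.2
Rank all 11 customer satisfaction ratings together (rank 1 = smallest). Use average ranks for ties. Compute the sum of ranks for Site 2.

40

Sorted (ascending): 3.7, 4.4, 5, 6, 7.8, 8, 8.4, 9.2, 9.2, 9.4, 9.7
The 2 values of 9.2 occupy positions 8–9 → average rank (8+9)/2 = 8.5.
Site 2 values → pooled ranks: 6→4, 4.4→2, 9.7→11, 8→6, 9.2→8.5, 9.2→8.5
Rank sum = 4 + 2 + 11 + 6 + 8.5 + 8.5 = 40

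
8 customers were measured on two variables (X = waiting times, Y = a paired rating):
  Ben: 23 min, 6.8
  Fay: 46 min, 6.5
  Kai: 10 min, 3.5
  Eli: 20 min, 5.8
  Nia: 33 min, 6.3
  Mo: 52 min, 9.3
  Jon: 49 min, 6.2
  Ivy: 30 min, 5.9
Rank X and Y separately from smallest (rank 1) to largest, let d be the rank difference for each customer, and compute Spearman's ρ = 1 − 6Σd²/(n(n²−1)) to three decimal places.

0.690

Ranks of variable 1: 3, 6, 1, 2, 5, 8, 7, 4
Ranks of variable 2: 7, 6, 1, 2, 5, 8, 4, 3
d = r₁ − r₂: -4, 0, 0, 0, 0, 0, 3, 1
d²: 16, 0, 0, 0, 0, 0, 9, 1; Σd² = 26
ρ = 1 − 6·26/(8·63) = 1 − 156/504 = 0.690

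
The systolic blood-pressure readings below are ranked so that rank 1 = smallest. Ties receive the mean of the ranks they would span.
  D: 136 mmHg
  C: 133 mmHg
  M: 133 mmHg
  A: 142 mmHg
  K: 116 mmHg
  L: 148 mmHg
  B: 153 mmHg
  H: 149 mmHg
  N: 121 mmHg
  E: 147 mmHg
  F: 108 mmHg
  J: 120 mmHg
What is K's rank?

2

Sorted (ascending): 108, 116, 120, 121, 133, 133, 136, 142, 147, 148, 149, 153
The 2 values of 133 occupy positions 5–6 → average rank (5+6)/2 = 5.5.
K has value 116 mmHg → rank 2.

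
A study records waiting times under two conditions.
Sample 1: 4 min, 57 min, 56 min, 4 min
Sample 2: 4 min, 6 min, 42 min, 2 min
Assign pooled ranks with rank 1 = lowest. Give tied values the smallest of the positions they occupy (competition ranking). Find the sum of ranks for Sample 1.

19

Sorted (ascending): 2, 4, 4, 4, 6, 42, 56, 57
The 3 values of 4 occupy positions 2–4 → each gets rank 2.
Sample 1 values → pooled ranks: 4→2, 57→8, 56→7, 4→2
Rank sum = 2 + 8 + 7 + 2 = 19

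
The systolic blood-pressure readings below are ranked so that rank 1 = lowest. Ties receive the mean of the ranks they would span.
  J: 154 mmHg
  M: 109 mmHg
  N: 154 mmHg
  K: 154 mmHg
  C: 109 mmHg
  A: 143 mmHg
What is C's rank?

Sorted (ascending): 109, 109, 143, 154, 154, 154
The 2 values of 109 occupy positions 1–2 → average rank (1+2)/2 = 1.5.
The 3 values of 154 occupy positions 4–6 → average rank 5.
C has value 109 mmHg → rank 1.5.

1.5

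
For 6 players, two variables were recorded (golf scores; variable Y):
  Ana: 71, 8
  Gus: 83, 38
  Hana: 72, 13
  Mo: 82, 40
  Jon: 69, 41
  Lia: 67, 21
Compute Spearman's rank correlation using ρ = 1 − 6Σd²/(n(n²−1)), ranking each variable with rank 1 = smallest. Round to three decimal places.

Ranks of variable 1: 3, 6, 4, 5, 2, 1
Ranks of variable 2: 1, 4, 2, 5, 6, 3
d = r₁ − r₂: 2, 2, 2, 0, -4, -2
d²: 4, 4, 4, 0, 16, 4; Σd² = 32
ρ = 1 − 6·32/(6·35) = 1 − 192/210 = 0.086

0.086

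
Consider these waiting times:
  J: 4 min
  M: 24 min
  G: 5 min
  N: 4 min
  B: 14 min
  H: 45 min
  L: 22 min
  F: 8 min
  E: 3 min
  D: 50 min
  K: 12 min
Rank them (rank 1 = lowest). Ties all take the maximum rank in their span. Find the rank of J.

3

Sorted (ascending): 3, 4, 4, 5, 8, 12, 14, 22, 24, 45, 50
The 2 values of 4 occupy positions 2–3 → each gets rank 3.
J has value 4 min → rank 3.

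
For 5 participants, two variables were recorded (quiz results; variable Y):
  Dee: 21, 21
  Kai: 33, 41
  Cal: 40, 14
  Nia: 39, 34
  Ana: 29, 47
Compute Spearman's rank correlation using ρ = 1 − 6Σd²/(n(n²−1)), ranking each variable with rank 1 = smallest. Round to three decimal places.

-0.400

Ranks of variable 1: 1, 3, 5, 4, 2
Ranks of variable 2: 2, 4, 1, 3, 5
d = r₁ − r₂: -1, -1, 4, 1, -3
d²: 1, 1, 16, 1, 9; Σd² = 28
ρ = 1 − 6·28/(5·24) = 1 − 168/120 = -0.400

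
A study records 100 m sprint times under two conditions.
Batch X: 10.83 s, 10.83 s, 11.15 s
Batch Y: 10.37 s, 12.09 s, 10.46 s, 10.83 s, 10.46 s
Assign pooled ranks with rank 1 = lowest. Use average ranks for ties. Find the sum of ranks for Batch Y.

Sorted (ascending): 10.37, 10.46, 10.46, 10.83, 10.83, 10.83, 11.15, 12.09
The 2 values of 10.46 occupy positions 2–3 → average rank (2+3)/2 = 2.5.
The 3 values of 10.83 occupy positions 4–6 → average rank 5.
Batch Y values → pooled ranks: 10.37→1, 12.09→8, 10.46→2.5, 10.83→5, 10.46→2.5
Rank sum = 1 + 8 + 2.5 + 5 + 2.5 = 19

19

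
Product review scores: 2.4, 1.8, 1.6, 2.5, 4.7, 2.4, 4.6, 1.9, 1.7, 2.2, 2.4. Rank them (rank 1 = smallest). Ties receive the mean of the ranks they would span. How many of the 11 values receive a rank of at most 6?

5

Sorted (ascending): 1.6, 1.7, 1.8, 1.9, 2.2, 2.4, 2.4, 2.4, 2.5, 4.6, 4.7
The 3 values of 2.4 occupy positions 6–8 → average rank 7.
Ranks ≤ 6: {1, 2, 3, 4, 5} → 5 values.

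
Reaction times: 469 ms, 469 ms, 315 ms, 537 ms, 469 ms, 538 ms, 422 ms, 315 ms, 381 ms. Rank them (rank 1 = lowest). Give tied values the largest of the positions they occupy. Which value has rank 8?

Sorted (ascending): 315, 315, 381, 422, 469, 469, 469, 537, 538
The 2 values of 315 occupy positions 1–2 → each gets rank 2.
The 3 values of 469 occupy positions 5–7 → each gets rank 7.
Rank 8 → value 537.

537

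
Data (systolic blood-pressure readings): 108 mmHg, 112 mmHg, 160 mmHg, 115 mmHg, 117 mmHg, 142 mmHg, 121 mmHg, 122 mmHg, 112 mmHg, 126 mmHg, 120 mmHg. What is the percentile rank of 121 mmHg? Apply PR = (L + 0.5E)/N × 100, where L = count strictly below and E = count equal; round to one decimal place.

59.1

N = 11.
Strictly below 121: 6. Equal to 121: 1.
PR = (6 + 0.5·1)/11 × 100 = 59.1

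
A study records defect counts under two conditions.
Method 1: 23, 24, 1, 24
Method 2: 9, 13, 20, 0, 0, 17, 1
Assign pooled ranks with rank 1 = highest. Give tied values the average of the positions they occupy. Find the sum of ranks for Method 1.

14.5

Sorted (descending): 24, 24, 23, 20, 17, 13, 9, 1, 1, 0, 0
The 2 values of 24 occupy positions 1–2 → average rank (1+2)/2 = 1.5.
The 2 values of 1 occupy positions 8–9 → average rank (8+9)/2 = 8.5.
The 2 values of 0 occupy positions 10–11 → average rank (10+11)/2 = 10.5.
Method 1 values → pooled ranks: 23→3, 24→1.5, 1→8.5, 24→1.5
Rank sum = 3 + 1.5 + 8.5 + 1.5 = 14.5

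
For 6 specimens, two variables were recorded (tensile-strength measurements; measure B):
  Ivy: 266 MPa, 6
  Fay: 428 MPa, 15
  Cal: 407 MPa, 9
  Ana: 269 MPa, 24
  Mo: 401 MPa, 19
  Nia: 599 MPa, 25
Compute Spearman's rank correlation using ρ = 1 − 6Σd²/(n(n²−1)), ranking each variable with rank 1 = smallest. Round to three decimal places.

0.486

Ranks of variable 1: 1, 5, 4, 2, 3, 6
Ranks of variable 2: 1, 3, 2, 5, 4, 6
d = r₁ − r₂: 0, 2, 2, -3, -1, 0
d²: 0, 4, 4, 9, 1, 0; Σd² = 18
ρ = 1 − 6·18/(6·35) = 1 − 108/210 = 0.486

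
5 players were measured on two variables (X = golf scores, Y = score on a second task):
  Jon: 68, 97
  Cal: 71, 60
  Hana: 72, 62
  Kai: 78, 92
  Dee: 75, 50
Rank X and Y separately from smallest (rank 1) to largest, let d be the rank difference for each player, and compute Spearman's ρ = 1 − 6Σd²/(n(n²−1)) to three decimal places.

-0.300

Ranks of variable 1: 1, 2, 3, 5, 4
Ranks of variable 2: 5, 2, 3, 4, 1
d = r₁ − r₂: -4, 0, 0, 1, 3
d²: 16, 0, 0, 1, 9; Σd² = 26
ρ = 1 − 6·26/(5·24) = 1 − 156/120 = -0.300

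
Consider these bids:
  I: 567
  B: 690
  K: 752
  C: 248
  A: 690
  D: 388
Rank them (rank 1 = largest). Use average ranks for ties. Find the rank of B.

2.5

Sorted (descending): 752, 690, 690, 567, 388, 248
The 2 values of 690 occupy positions 2–3 → average rank (2+3)/2 = 2.5.
B has value 690 → rank 2.5.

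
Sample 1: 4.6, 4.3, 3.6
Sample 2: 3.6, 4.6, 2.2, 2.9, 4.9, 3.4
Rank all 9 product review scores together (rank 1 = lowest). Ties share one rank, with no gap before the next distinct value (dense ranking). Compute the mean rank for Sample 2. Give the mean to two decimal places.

3.83

Sorted (ascending): 2.2, 2.9, 3.4, 3.6, 3.6, 4.3, 4.6, 4.6, 4.9
The 2 values of 3.6 share dense rank 4.
The 2 values of 4.6 share dense rank 6.
Remaining distinct values take the next consecutive integers.
Sample 2 values → pooled ranks: 3.6→4, 4.6→6, 2.2→1, 2.9→2, 4.9→7, 3.4→3
Mean rank = (4 + 6 + 1 + 2 + 7 + 3) / 6 = 3.83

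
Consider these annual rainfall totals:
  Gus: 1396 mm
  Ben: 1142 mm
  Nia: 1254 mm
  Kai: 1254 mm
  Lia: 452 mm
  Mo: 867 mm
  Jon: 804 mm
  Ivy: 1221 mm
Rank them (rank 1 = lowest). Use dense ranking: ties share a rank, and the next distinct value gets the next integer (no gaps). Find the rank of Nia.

Sorted (ascending): 452, 804, 867, 1142, 1221, 1254, 1254, 1396
The 2 values of 1254 share dense rank 6.
Remaining distinct values take the next consecutive integers.
Nia has value 1254 mm → rank 6.

6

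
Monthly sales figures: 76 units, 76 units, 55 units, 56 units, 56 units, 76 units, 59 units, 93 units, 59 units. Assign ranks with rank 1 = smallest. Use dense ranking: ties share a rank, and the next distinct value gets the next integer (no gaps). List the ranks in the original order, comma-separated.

Sorted (ascending): 55, 56, 56, 59, 59, 76, 76, 76, 93
The 2 values of 56 share dense rank 2.
The 2 values of 59 share dense rank 3.
The 3 values of 76 share dense rank 4.
Remaining distinct values take the next consecutive integers.

4, 4, 1, 2, 2, 4, 3, 5, 3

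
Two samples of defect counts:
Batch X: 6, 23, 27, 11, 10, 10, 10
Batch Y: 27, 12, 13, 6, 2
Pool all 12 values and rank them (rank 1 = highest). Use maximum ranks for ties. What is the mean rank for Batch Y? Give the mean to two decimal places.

6.80

Sorted (descending): 27, 27, 23, 13, 12, 11, 10, 10, 10, 6, 6, 2
The 2 values of 27 occupy positions 1–2 → each gets rank 2.
The 3 values of 10 occupy positions 7–9 → each gets rank 9.
The 2 values of 6 occupy positions 10–11 → each gets rank 11.
Batch Y values → pooled ranks: 27→2, 12→5, 13→4, 6→11, 2→12
Mean rank = (2 + 5 + 4 + 11 + 12) / 5 = 6.80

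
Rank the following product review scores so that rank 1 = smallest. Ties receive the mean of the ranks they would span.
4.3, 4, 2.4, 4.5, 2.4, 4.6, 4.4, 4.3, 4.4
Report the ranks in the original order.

Sorted (ascending): 2.4, 2.4, 4, 4.3, 4.3, 4.4, 4.4, 4.5, 4.6
The 2 values of 2.4 occupy positions 1–2 → average rank (1+2)/2 = 1.5.
The 2 values of 4.3 occupy positions 4–5 → average rank (4+5)/2 = 4.5.
The 2 values of 4.4 occupy positions 6–7 → average rank (6+7)/2 = 6.5.

4.5, 3, 1.5, 8, 1.5, 9, 6.5, 4.5, 6.5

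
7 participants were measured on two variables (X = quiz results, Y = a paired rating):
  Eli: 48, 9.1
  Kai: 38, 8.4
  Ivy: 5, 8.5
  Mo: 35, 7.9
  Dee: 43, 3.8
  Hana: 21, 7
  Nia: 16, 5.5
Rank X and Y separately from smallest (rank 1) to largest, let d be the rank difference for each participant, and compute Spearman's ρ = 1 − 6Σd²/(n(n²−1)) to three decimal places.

0.107

Ranks of variable 1: 7, 5, 1, 4, 6, 3, 2
Ranks of variable 2: 7, 5, 6, 4, 1, 3, 2
d = r₁ − r₂: 0, 0, -5, 0, 5, 0, 0
d²: 0, 0, 25, 0, 25, 0, 0; Σd² = 50
ρ = 1 − 6·50/(7·48) = 1 − 300/336 = 0.107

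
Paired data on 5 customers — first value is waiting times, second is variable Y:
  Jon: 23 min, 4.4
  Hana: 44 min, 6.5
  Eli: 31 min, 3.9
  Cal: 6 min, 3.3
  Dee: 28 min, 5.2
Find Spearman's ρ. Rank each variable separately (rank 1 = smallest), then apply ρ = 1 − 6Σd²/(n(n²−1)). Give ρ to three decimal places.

0.700

Ranks of variable 1: 2, 5, 4, 1, 3
Ranks of variable 2: 3, 5, 2, 1, 4
d = r₁ − r₂: -1, 0, 2, 0, -1
d²: 1, 0, 4, 0, 1; Σd² = 6
ρ = 1 − 6·6/(5·24) = 1 − 36/120 = 0.700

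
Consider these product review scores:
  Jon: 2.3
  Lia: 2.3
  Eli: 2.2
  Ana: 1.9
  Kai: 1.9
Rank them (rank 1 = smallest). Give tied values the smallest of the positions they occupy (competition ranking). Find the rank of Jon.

4

Sorted (ascending): 1.9, 1.9, 2.2, 2.3, 2.3
The 2 values of 1.9 occupy positions 1–2 → each gets rank 1.
The 2 values of 2.3 occupy positions 4–5 → each gets rank 4.
Jon has value 2.3 → rank 4.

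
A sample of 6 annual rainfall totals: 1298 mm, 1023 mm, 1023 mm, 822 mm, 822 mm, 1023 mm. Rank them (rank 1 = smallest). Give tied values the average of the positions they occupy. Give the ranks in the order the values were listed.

Sorted (ascending): 822, 822, 1023, 1023, 1023, 1298
The 2 values of 822 occupy positions 1–2 → average rank (1+2)/2 = 1.5.
The 3 values of 1023 occupy positions 3–5 → average rank 4.

6, 4, 4, 1.5, 1.5, 4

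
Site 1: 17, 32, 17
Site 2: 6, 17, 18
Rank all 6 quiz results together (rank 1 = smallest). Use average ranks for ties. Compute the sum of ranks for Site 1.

Sorted (ascending): 6, 17, 17, 17, 18, 32
The 3 values of 17 occupy positions 2–4 → average rank 3.
Site 1 values → pooled ranks: 17→3, 32→6, 17→3
Rank sum = 3 + 6 + 3 = 12

12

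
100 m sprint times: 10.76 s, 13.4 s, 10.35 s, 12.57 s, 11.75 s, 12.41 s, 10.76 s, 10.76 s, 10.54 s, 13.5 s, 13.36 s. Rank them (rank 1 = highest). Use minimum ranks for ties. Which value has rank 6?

Sorted (descending): 13.5, 13.4, 13.36, 12.57, 12.41, 11.75, 10.76, 10.76, 10.76, 10.54, 10.35
The 3 values of 10.76 occupy positions 7–9 → each gets rank 7.
Rank 6 → value 11.75.

11.75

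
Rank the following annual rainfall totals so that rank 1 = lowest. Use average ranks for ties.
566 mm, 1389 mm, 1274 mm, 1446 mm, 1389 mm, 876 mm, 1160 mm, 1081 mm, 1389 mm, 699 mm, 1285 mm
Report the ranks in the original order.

1, 9, 6, 11, 9, 3, 5, 4, 9, 2, 7

Sorted (ascending): 566, 699, 876, 1081, 1160, 1274, 1285, 1389, 1389, 1389, 1446
The 3 values of 1389 occupy positions 8–10 → average rank 9.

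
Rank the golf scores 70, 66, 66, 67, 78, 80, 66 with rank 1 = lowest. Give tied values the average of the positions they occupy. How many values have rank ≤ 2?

3

Sorted (ascending): 66, 66, 66, 67, 70, 78, 80
The 3 values of 66 occupy positions 1–3 → average rank 2.
Ranks ≤ 2: {2, 2, 2} → 3 values.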